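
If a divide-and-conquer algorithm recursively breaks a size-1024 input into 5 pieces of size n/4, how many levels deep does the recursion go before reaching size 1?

For divide and conquer with division factor 4:

Problem sizes at each level:
Level 0: 1024
Level 1: 256
Level 2: 64
Level 3: 16
Level 4: 4
Level 5: 1

The root is level 0 and the size-1 base case is level 5 (the tree spans levels 0 through 5, i.e. 6 levels counting the root), so the depth is the number of divisions: log_4(1024) = 5

The recursion tree depth is log_4(1024) = 5. At each level, the problem size is divided by 4, so it takes 5 divisions to reduce to a base case of size 1. The algorithm makes 5 recursive calls at each level.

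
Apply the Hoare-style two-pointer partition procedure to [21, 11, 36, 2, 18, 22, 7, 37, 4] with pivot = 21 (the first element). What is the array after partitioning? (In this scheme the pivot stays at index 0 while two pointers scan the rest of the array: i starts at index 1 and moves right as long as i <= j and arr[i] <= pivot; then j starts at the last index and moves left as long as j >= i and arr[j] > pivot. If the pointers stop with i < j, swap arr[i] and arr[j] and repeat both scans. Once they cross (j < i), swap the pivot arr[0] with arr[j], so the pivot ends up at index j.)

Hoare-style two-pointer partition with pivot = 21:

Initial array: [21, 11, 36, 2, 18, 22, 7, 37, 4]

Pointers start at i = 1, j = 8.
i stops at index 2 (arr[2]=36 > 21), j stops at index 8 (arr[8]=4 <= 21): swap arr[2] and arr[8], array becomes [21, 11, 4, 2, 18, 22, 7, 37, 36]
i stops at index 5 (arr[5]=22 > 21), j stops at index 6 (arr[6]=7 <= 21): swap arr[5] and arr[6], array becomes [21, 11, 4, 2, 18, 7, 22, 37, 36]
i ends at 6, j ends at 5: the pointers have crossed (j < i), so scanning stops.

Swap pivot arr[0] with arr[5] to place pivot at position 5: [7, 11, 4, 2, 18, 21, 22, 37, 36]
Pivot position: 5

After partitioning with pivot 21, the array becomes [7, 11, 4, 2, 18, 21, 22, 37, 36]. The pivot is placed at index 5. All elements to the left of the pivot are <= 21, and all elements to the right are > 21.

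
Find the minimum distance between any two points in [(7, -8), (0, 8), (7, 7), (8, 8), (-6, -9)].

Computing all pairwise distances among 5 points:

d((7, -8), (0, 8)) = 17.4642
d((7, -8), (7, 7)) = 15.0
d((7, -8), (8, 8)) = 16.0312
d((7, -8), (-6, -9)) = 13.0384
d((0, 8), (7, 7)) = 7.0711
d((0, 8), (8, 8)) = 8.0
d((0, 8), (-6, -9)) = 18.0278
d((7, 7), (8, 8)) = 1.4142 <-- minimum
d((7, 7), (-6, -9)) = 20.6155
d((8, 8), (-6, -9)) = 22.0227

Closest pair: (7, 7) and (8, 8) with distance 1.4142

The closest pair is (7, 7) and (8, 8) with Euclidean distance 1.4142. For 5 points, brute-force pairwise comparison is shown above. For large n, the divide-and-conquer algorithm (sort by x, recurse on halves, check the dividing strip) achieves O(n log n).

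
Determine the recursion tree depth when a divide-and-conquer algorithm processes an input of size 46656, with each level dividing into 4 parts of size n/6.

For divide and conquer with division factor 6:

Problem sizes at each level:
Level 0: 46656
Level 1: 7776
Level 2: 1296
Level 3: 216
Level 4: 36
Level 5: 6
Level 6: 1

The root is level 0 and the size-1 base case is level 6 (the tree spans levels 0 through 6, i.e. 7 levels counting the root), so the depth is the number of divisions: log_6(46656) = 6

The recursion tree depth is log_6(46656) = 6. At each level, the problem size is divided by 6, so it takes 6 divisions to reduce to a base case of size 1. The algorithm makes 4 recursive calls at each level.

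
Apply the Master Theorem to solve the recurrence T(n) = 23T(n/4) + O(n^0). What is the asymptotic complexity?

Master Theorem for T(n) = 23T(n/4) + O(n^0):

a = 23, b = 4, c = 0
log_b(a) = log_4(23) = 2.2618

Case 1: c = 0 < log_4(23) = 2.2618
T(n) = O(n^(log_4 23))

For T(n) = 23T(n/4) + O(n^0): log_4(23) = 2.2618. This is Case 1 of the Master Theorem (c < log_b(a), work dominated by leaves), giving O(n^(log_4 23)).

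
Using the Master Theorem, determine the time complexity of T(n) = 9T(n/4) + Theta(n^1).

Master Theorem for T(n) = 9T(n/4) + O(n^1):

a = 9, b = 4, c = 1
log_b(a) = log_4(9) = 1.5850

Case 1: c = 1 < log_4(9) = 1.5850
T(n) = O(n^(log_4 9))

For T(n) = 9T(n/4) + O(n^1): log_4(9) = 1.5850. This is Case 1 of the Master Theorem (c < log_b(a), work dominated by leaves), giving O(n^(log_4 9)).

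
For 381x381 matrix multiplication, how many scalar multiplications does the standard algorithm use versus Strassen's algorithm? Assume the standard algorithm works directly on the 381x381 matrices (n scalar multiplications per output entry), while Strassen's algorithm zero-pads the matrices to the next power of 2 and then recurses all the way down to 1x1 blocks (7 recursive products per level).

Matrix multiplication for 381x381 matrices:

Strassen's algorithm requires power-of-2 dimensions. Pad 381x381 to 512x512 (next power of 2).

Standard algorithm: 381^3 = 55306341 multiplications
Strassen's algorithm: 7^(log2(512)) = 7^9 = 40353607 multiplications
Savings: 55306341 - 40353607 = 14952734 multiplications

Standard: 55306341 multiplications (381^3). Strassen: 40353607 multiplications (7^9, after padding to 512x512). Strassen reduces 8 recursive multiplications to 7 at each level.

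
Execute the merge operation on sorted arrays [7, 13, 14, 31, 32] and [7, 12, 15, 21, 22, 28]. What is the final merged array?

Merging process:

Compare 7 vs 7: take 7 from left. Merged: [7]
Compare 13 vs 7: take 7 from right. Merged: [7, 7]
Compare 13 vs 12: take 12 from right. Merged: [7, 7, 12]
Compare 13 vs 15: take 13 from left. Merged: [7, 7, 12, 13]
Compare 14 vs 15: take 14 from left. Merged: [7, 7, 12, 13, 14]
Compare 31 vs 15: take 15 from right. Merged: [7, 7, 12, 13, 14, 15]
Compare 31 vs 21: take 21 from right. Merged: [7, 7, 12, 13, 14, 15, 21]
Compare 31 vs 22: take 22 from right. Merged: [7, 7, 12, 13, 14, 15, 21, 22]
Compare 31 vs 28: take 28 from right. Merged: [7, 7, 12, 13, 14, 15, 21, 22, 28]
Append remaining from left: [31, 32]. Merged: [7, 7, 12, 13, 14, 15, 21, 22, 28, 31, 32]

Final merged array: [7, 7, 12, 13, 14, 15, 21, 22, 28, 31, 32]
Total comparisons: 9

The merged array is [7, 7, 12, 13, 14, 15, 21, 22, 28, 31, 32], requiring 9 comparisons. The merge step runs in O(n) time where n is the total number of elements.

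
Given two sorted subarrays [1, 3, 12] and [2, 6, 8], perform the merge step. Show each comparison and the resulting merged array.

Merging process:

Compare 1 vs 2: take 1 from left. Merged: [1]
Compare 3 vs 2: take 2 from right. Merged: [1, 2]
Compare 3 vs 6: take 3 from left. Merged: [1, 2, 3]
Compare 12 vs 6: take 6 from right. Merged: [1, 2, 3, 6]
Compare 12 vs 8: take 8 from right. Merged: [1, 2, 3, 6, 8]
Append remaining from left: [12]. Merged: [1, 2, 3, 6, 8, 12]

Final merged array: [1, 2, 3, 6, 8, 12]
Total comparisons: 5

The merged array is [1, 2, 3, 6, 8, 12], requiring 5 comparisons. The merge step runs in O(n) time where n is the total number of elements.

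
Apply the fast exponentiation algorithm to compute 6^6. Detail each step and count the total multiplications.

Computing 6^6 by squaring (build up from 6^1; each line after the first costs one multiplication):

6^1 = 6
6^2 = (6^1)^2 = 6^2 = 36
6^3 = 6 * 6^2 = 6 * 36 = 216
6^6 = (6^3)^2 = 216^2 = 46656

Result: 46656
Multiplications needed: 3 (3 lines after 6^1)

6^6 = 46656. Using exponentiation by squaring, this requires 3 multiplications. The key idea: if the exponent is even, square the half-power; if odd, multiply by the base once.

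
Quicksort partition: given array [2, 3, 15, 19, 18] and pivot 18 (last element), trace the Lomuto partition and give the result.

Lomuto partition with pivot = 18:

Initial array: [2, 3, 15, 19, 18]

arr[0]=2 <= 18: swap with position 0, array becomes [2, 3, 15, 19, 18]
arr[1]=3 <= 18: swap with position 1, array becomes [2, 3, 15, 19, 18]
arr[2]=15 <= 18: swap with position 2, array becomes [2, 3, 15, 19, 18]
arr[3]=19 > 18: no swap

Place pivot at position 3: [2, 3, 15, 18, 19]
Pivot position: 3

After partitioning with pivot 18, the array becomes [2, 3, 15, 18, 19]. The pivot is placed at index 3. All elements to the left of the pivot are <= 18, and all elements to the right are > 18.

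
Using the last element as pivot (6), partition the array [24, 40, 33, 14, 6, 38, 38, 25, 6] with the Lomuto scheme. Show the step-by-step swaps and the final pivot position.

Lomuto partition with pivot = 6:

Initial array: [24, 40, 33, 14, 6, 38, 38, 25, 6]

arr[0]=24 > 6: no swap
arr[1]=40 > 6: no swap
arr[2]=33 > 6: no swap
arr[3]=14 > 6: no swap
arr[4]=6 <= 6: swap with position 0, array becomes [6, 40, 33, 14, 24, 38, 38, 25, 6]
arr[5]=38 > 6: no swap
arr[6]=38 > 6: no swap
arr[7]=25 > 6: no swap

Place pivot at position 1: [6, 6, 33, 14, 24, 38, 38, 25, 40]
Pivot position: 1

After partitioning with pivot 6, the array becomes [6, 6, 33, 14, 24, 38, 38, 25, 40]. The pivot is placed at index 1. All elements to the left of the pivot are <= 6, and all elements to the right are > 6.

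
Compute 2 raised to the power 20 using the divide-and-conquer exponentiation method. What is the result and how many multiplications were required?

Computing 2^20 by squaring (build up from 2^1; each line after the first costs one multiplication):

2^1 = 2
2^2 = (2^1)^2 = 2^2 = 4
2^4 = (2^2)^2 = 4^2 = 16
2^5 = 2 * 2^4 = 2 * 16 = 32
2^10 = (2^5)^2 = 32^2 = 1024
2^20 = (2^10)^2 = 1024^2 = 1048576

Result: 1048576
Multiplications needed: 5 (5 lines after 2^1)

2^20 = 1048576. Using exponentiation by squaring, this requires 5 multiplications. The key idea: if the exponent is even, square the half-power; if odd, multiply by the base once.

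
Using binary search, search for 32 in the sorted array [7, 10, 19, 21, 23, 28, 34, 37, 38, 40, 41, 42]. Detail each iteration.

Binary search for 32 in [7, 10, 19, 21, 23, 28, 34, 37, 38, 40, 41, 42]:

lo=0, hi=11, mid=5, arr[mid]=28 -> 28 < 32, search right half
lo=6, hi=11, mid=8, arr[mid]=38 -> 38 > 32, search left half
lo=6, hi=7, mid=6, arr[mid]=34 -> 34 > 32, search left half
lo=6 > hi=5, target 32 not found

Binary search determines that 32 is not in the array after 3 comparisons. The search space was exhausted without finding the target.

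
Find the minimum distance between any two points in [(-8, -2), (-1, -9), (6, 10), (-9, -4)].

Computing all pairwise distances among 4 points:

d((-8, -2), (-1, -9)) = 9.8995
d((-8, -2), (6, 10)) = 18.4391
d((-8, -2), (-9, -4)) = 2.2361 <-- minimum
d((-1, -9), (6, 10)) = 20.2485
d((-1, -9), (-9, -4)) = 9.434
d((6, 10), (-9, -4)) = 20.5183

Closest pair: (-8, -2) and (-9, -4) with distance 2.2361

The closest pair is (-8, -2) and (-9, -4) with Euclidean distance 2.2361. For 4 points, brute-force pairwise comparison is shown above. For large n, the divide-and-conquer algorithm (sort by x, recurse on halves, check the dividing strip) achieves O(n log n).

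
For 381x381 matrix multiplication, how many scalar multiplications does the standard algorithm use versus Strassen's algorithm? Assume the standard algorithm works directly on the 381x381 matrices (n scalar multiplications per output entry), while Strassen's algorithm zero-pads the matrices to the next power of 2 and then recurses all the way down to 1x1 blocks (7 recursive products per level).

Matrix multiplication for 381x381 matrices:

Strassen's algorithm requires power-of-2 dimensions. Pad 381x381 to 512x512 (next power of 2).

Standard algorithm: 381^3 = 55306341 multiplications
Strassen's algorithm: 7^(log2(512)) = 7^9 = 40353607 multiplications
Savings: 55306341 - 40353607 = 14952734 multiplications

Standard: 55306341 multiplications (381^3). Strassen: 40353607 multiplications (7^9, after padding to 512x512). Strassen reduces 8 recursive multiplications to 7 at each level.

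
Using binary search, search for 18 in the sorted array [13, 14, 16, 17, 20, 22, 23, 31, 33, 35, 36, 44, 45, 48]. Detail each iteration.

Binary search for 18 in [13, 14, 16, 17, 20, 22, 23, 31, 33, 35, 36, 44, 45, 48]:

lo=0, hi=13, mid=6, arr[mid]=23 -> 23 > 18, search left half
lo=0, hi=5, mid=2, arr[mid]=16 -> 16 < 18, search right half
lo=3, hi=5, mid=4, arr[mid]=20 -> 20 > 18, search left half
lo=3, hi=3, mid=3, arr[mid]=17 -> 17 < 18, search right half
lo=4 > hi=3, target 18 not found

Binary search determines that 18 is not in the array after 4 comparisons. The search space was exhausted without finding the target.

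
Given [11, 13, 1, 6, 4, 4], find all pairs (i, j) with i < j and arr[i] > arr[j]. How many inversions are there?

Finding inversions in [11, 13, 1, 6, 4, 4]:

(0, 2): arr[0]=11 > arr[2]=1
(0, 3): arr[0]=11 > arr[3]=6
(0, 4): arr[0]=11 > arr[4]=4
(0, 5): arr[0]=11 > arr[5]=4
(1, 2): arr[1]=13 > arr[2]=1
(1, 3): arr[1]=13 > arr[3]=6
(1, 4): arr[1]=13 > arr[4]=4
(1, 5): arr[1]=13 > arr[5]=4
(3, 4): arr[3]=6 > arr[4]=4
(3, 5): arr[3]=6 > arr[5]=4

Total inversions: 10

The array has 10 inversion(s): (0,2), (0,3), (0,4), (0,5), (1,2), (1,3), (1,4), (1,5), (3,4), (3,5). Each pair (i,j) satisfies i < j and arr[i] > arr[j].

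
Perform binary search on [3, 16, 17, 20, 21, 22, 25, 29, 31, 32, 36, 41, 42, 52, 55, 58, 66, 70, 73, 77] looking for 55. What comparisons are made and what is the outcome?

Binary search for 55 in [3, 16, 17, 20, 21, 22, 25, 29, 31, 32, 36, 41, 42, 52, 55, 58, 66, 70, 73, 77]:

lo=0, hi=19, mid=9, arr[mid]=32 -> 32 < 55, search right half
lo=10, hi=19, mid=14, arr[mid]=55 -> Found target at index 14!

Binary search finds 55 at index 14 after 2 comparisons. The search repeatedly halves the search space by comparing with the middle element.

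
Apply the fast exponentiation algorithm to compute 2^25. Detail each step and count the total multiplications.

Computing 2^25 by squaring (build up from 2^1; each line after the first costs one multiplication):

2^1 = 2
2^2 = (2^1)^2 = 2^2 = 4
2^3 = 2 * 2^2 = 2 * 4 = 8
2^6 = (2^3)^2 = 8^2 = 64
2^12 = (2^6)^2 = 64^2 = 4096
2^24 = (2^12)^2 = 4096^2 = 16777216
2^25 = 2 * 2^24 = 2 * 16777216 = 33554432

Result: 33554432
Multiplications needed: 6 (6 lines after 2^1)

2^25 = 33554432. Using exponentiation by squaring, this requires 6 multiplications. The key idea: if the exponent is even, square the half-power; if odd, multiply by the base once.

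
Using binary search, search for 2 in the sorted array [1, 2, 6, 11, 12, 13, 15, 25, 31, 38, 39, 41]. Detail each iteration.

Binary search for 2 in [1, 2, 6, 11, 12, 13, 15, 25, 31, 38, 39, 41]:

lo=0, hi=11, mid=5, arr[mid]=13 -> 13 > 2, search left half
lo=0, hi=4, mid=2, arr[mid]=6 -> 6 > 2, search left half
lo=0, hi=1, mid=0, arr[mid]=1 -> 1 < 2, search right half
lo=1, hi=1, mid=1, arr[mid]=2 -> Found target at index 1!

Binary search finds 2 at index 1 after 4 comparisons. The search repeatedly halves the search space by comparing with the middle element.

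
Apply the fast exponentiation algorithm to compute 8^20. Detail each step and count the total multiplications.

Computing 8^20 by squaring (build up from 8^1; each line after the first costs one multiplication):

8^1 = 8
8^2 = (8^1)^2 = 8^2 = 64
8^4 = (8^2)^2 = 64^2 = 4096
8^5 = 8 * 8^4 = 8 * 4096 = 32768
8^10 = (8^5)^2 = 32768^2 = 1073741824
8^20 = (8^10)^2 = 1073741824^2 = 1152921504606846976

Result: 1152921504606846976
Multiplications needed: 5 (5 lines after 8^1)

8^20 = 1152921504606846976. Using exponentiation by squaring, this requires 5 multiplications. The key idea: if the exponent is even, square the half-power; if odd, multiply by the base once.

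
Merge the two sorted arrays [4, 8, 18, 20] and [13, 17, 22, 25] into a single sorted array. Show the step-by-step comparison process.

Merging process:

Compare 4 vs 13: take 4 from left. Merged: [4]
Compare 8 vs 13: take 8 from left. Merged: [4, 8]
Compare 18 vs 13: take 13 from right. Merged: [4, 8, 13]
Compare 18 vs 17: take 17 from right. Merged: [4, 8, 13, 17]
Compare 18 vs 22: take 18 from left. Merged: [4, 8, 13, 17, 18]
Compare 20 vs 22: take 20 from left. Merged: [4, 8, 13, 17, 18, 20]
Append remaining from right: [22, 25]. Merged: [4, 8, 13, 17, 18, 20, 22, 25]

Final merged array: [4, 8, 13, 17, 18, 20, 22, 25]
Total comparisons: 6

The merged array is [4, 8, 13, 17, 18, 20, 22, 25], requiring 6 comparisons. The merge step runs in O(n) time where n is the total number of elements.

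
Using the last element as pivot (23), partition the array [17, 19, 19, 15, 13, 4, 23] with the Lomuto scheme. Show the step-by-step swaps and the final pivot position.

Lomuto partition with pivot = 23:

Initial array: [17, 19, 19, 15, 13, 4, 23]

arr[0]=17 <= 23: swap with position 0, array becomes [17, 19, 19, 15, 13, 4, 23]
arr[1]=19 <= 23: swap with position 1, array becomes [17, 19, 19, 15, 13, 4, 23]
arr[2]=19 <= 23: swap with position 2, array becomes [17, 19, 19, 15, 13, 4, 23]
arr[3]=15 <= 23: swap with position 3, array becomes [17, 19, 19, 15, 13, 4, 23]
arr[4]=13 <= 23: swap with position 4, array becomes [17, 19, 19, 15, 13, 4, 23]
arr[5]=4 <= 23: swap with position 5, array becomes [17, 19, 19, 15, 13, 4, 23]

Place pivot at position 6: [17, 19, 19, 15, 13, 4, 23]
Pivot position: 6

After partitioning with pivot 23, the array becomes [17, 19, 19, 15, 13, 4, 23]. The pivot is placed at index 6. All elements to the left of the pivot are <= 23, and all elements to the right are > 23.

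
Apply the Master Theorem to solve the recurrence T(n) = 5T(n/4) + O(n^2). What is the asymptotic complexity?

Master Theorem for T(n) = 5T(n/4) + O(n^2):

a = 5, b = 4, c = 2
log_b(a) = log_4(5) = 1.1610

Case 3: c = 2 > log_4(5) = 1.1610
T(n) = O(n^2) = O(n^2)

For T(n) = 5T(n/4) + O(n^2): log_4(5) = 1.1610. This is Case 3 of the Master Theorem (c > log_b(a), work dominated by root), giving O(n^2).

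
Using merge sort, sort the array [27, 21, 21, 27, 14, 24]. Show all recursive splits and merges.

Merge sort trace:

Split: [27, 21, 21, 27, 14, 24] -> [27, 21, 21] and [27, 14, 24]
  Split: [27, 21, 21] -> [27] and [21, 21]
    Split: [21, 21] -> [21] and [21]
    Merge: [21] + [21] -> [21, 21]
  Merge: [27] + [21, 21] -> [21, 21, 27]
  Split: [27, 14, 24] -> [27] and [14, 24]
    Split: [14, 24] -> [14] and [24]
    Merge: [14] + [24] -> [14, 24]
  Merge: [27] + [14, 24] -> [14, 24, 27]
Merge: [21, 21, 27] + [14, 24, 27] -> [14, 21, 21, 24, 27, 27]

Final sorted array: [14, 21, 21, 24, 27, 27]

The merge sort proceeds by recursively splitting the array and merging sorted halves.
After all merges, the sorted array is [14, 21, 21, 24, 27, 27].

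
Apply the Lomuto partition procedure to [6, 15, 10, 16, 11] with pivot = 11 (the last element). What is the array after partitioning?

Lomuto partition with pivot = 11:

Initial array: [6, 15, 10, 16, 11]

arr[0]=6 <= 11: swap with position 0, array becomes [6, 15, 10, 16, 11]
arr[1]=15 > 11: no swap
arr[2]=10 <= 11: swap with position 1, array becomes [6, 10, 15, 16, 11]
arr[3]=16 > 11: no swap

Place pivot at position 2: [6, 10, 11, 16, 15]
Pivot position: 2

After partitioning with pivot 11, the array becomes [6, 10, 11, 16, 15]. The pivot is placed at index 2. All elements to the left of the pivot are <= 11, and all elements to the right are > 11.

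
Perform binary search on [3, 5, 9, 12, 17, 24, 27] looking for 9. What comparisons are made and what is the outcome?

Binary search for 9 in [3, 5, 9, 12, 17, 24, 27]:

lo=0, hi=6, mid=3, arr[mid]=12 -> 12 > 9, search left half
lo=0, hi=2, mid=1, arr[mid]=5 -> 5 < 9, search right half
lo=2, hi=2, mid=2, arr[mid]=9 -> Found target at index 2!

Binary search finds 9 at index 2 after 3 comparisons. The search repeatedly halves the search space by comparing with the middle element.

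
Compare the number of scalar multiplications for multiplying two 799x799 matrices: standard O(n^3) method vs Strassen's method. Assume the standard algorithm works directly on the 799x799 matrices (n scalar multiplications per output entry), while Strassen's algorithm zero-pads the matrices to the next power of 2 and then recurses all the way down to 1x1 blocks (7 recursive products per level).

Matrix multiplication for 799x799 matrices:

Strassen's algorithm requires power-of-2 dimensions. Pad 799x799 to 1024x1024 (next power of 2).

Standard algorithm: 799^3 = 510082399 multiplications
Strassen's algorithm: 7^(log2(1024)) = 7^10 = 282475249 multiplications
Savings: 510082399 - 282475249 = 227607150 multiplications

Standard: 510082399 multiplications (799^3). Strassen: 282475249 multiplications (7^10, after padding to 1024x1024). Strassen reduces 8 recursive multiplications to 7 at each level.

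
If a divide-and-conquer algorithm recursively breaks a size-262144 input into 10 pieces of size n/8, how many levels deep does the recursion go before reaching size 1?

For divide and conquer with division factor 8:

Problem sizes at each level:
Level 0: 262144
Level 1: 32768
Level 2: 4096
Level 3: 512
Level 4: 64
Level 5: 8
Level 6: 1

The root is level 0 and the size-1 base case is level 6 (the tree spans levels 0 through 6, i.e. 7 levels counting the root), so the depth is the number of divisions: log_8(262144) = 6

The recursion tree depth is log_8(262144) = 6. At each level, the problem size is divided by 8, so it takes 6 divisions to reduce to a base case of size 1. The algorithm makes 10 recursive calls at each level.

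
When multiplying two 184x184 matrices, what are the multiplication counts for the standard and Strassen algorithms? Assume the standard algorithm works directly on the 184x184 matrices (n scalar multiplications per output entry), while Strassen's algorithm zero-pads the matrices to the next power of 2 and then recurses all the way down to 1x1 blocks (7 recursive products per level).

Matrix multiplication for 184x184 matrices:

Strassen's algorithm requires power-of-2 dimensions. Pad 184x184 to 256x256 (next power of 2).

Standard algorithm: 184^3 = 6229504 multiplications
Strassen's algorithm: 7^(log2(256)) = 7^8 = 5764801 multiplications
Savings: 6229504 - 5764801 = 464703 multiplications

Standard: 6229504 multiplications (184^3). Strassen: 5764801 multiplications (7^8, after padding to 256x256). Strassen reduces 8 recursive multiplications to 7 at each level.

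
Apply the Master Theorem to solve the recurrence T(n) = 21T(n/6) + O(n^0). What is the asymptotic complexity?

Master Theorem for T(n) = 21T(n/6) + O(n^0):

a = 21, b = 6, c = 0
log_b(a) = log_6(21) = 1.6992

Case 1: c = 0 < log_6(21) = 1.6992
T(n) = O(n^(log_6 21))

For T(n) = 21T(n/6) + O(n^0): log_6(21) = 1.6992. This is Case 1 of the Master Theorem (c < log_b(a), work dominated by leaves), giving O(n^(log_6 21)).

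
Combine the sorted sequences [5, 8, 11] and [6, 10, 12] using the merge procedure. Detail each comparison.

Merging process:

Compare 5 vs 6: take 5 from left. Merged: [5]
Compare 8 vs 6: take 6 from right. Merged: [5, 6]
Compare 8 vs 10: take 8 from left. Merged: [5, 6, 8]
Compare 11 vs 10: take 10 from right. Merged: [5, 6, 8, 10]
Compare 11 vs 12: take 11 from left. Merged: [5, 6, 8, 10, 11]
Append remaining from right: [12]. Merged: [5, 6, 8, 10, 11, 12]

Final merged array: [5, 6, 8, 10, 11, 12]
Total comparisons: 5

The merged array is [5, 6, 8, 10, 11, 12], requiring 5 comparisons. The merge step runs in O(n) time where n is the total number of elements.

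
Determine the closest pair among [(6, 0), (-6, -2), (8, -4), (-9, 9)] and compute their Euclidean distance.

Computing all pairwise distances among 4 points:

d((6, 0), (-6, -2)) = 12.1655
d((6, 0), (8, -4)) = 4.4721 <-- minimum
d((6, 0), (-9, 9)) = 17.4929
d((-6, -2), (8, -4)) = 14.1421
d((-6, -2), (-9, 9)) = 11.4018
d((8, -4), (-9, 9)) = 21.4009

Closest pair: (6, 0) and (8, -4) with distance 4.4721

The closest pair is (6, 0) and (8, -4) with Euclidean distance 4.4721. For 4 points, brute-force pairwise comparison is shown above. For large n, the divide-and-conquer algorithm (sort by x, recurse on halves, check the dividing strip) achieves O(n log n).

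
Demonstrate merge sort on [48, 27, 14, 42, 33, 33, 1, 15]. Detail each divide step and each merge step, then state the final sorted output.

Merge sort trace:

Split: [48, 27, 14, 42, 33, 33, 1, 15] -> [48, 27, 14, 42] and [33, 33, 1, 15]
  Split: [48, 27, 14, 42] -> [48, 27] and [14, 42]
    Split: [48, 27] -> [48] and [27]
    Merge: [48] + [27] -> [27, 48]
    Split: [14, 42] -> [14] and [42]
    Merge: [14] + [42] -> [14, 42]
  Merge: [27, 48] + [14, 42] -> [14, 27, 42, 48]
  Split: [33, 33, 1, 15] -> [33, 33] and [1, 15]
    Split: [33, 33] -> [33] and [33]
    Merge: [33] + [33] -> [33, 33]
    Split: [1, 15] -> [1] and [15]
    Merge: [1] + [15] -> [1, 15]
  Merge: [33, 33] + [1, 15] -> [1, 15, 33, 33]
Merge: [14, 27, 42, 48] + [1, 15, 33, 33] -> [1, 14, 15, 27, 33, 33, 42, 48]

Final sorted array: [1, 14, 15, 27, 33, 33, 42, 48]

The merge sort proceeds by recursively splitting the array and merging sorted halves.
After all merges, the sorted array is [1, 14, 15, 27, 33, 33, 42, 48].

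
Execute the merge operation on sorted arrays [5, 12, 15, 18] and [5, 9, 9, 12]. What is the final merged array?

Merging process:

Compare 5 vs 5: take 5 from left. Merged: [5]
Compare 12 vs 5: take 5 from right. Merged: [5, 5]
Compare 12 vs 9: take 9 from right. Merged: [5, 5, 9]
Compare 12 vs 9: take 9 from right. Merged: [5, 5, 9, 9]
Compare 12 vs 12: take 12 from left. Merged: [5, 5, 9, 9, 12]
Compare 15 vs 12: take 12 from right. Merged: [5, 5, 9, 9, 12, 12]
Append remaining from left: [15, 18]. Merged: [5, 5, 9, 9, 12, 12, 15, 18]

Final merged array: [5, 5, 9, 9, 12, 12, 15, 18]
Total comparisons: 6

The merged array is [5, 5, 9, 9, 12, 12, 15, 18], requiring 6 comparisons. The merge step runs in O(n) time where n is the total number of elements.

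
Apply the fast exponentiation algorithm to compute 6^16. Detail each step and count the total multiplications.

Computing 6^16 by squaring (build up from 6^1; each line after the first costs one multiplication):

6^1 = 6
6^2 = (6^1)^2 = 6^2 = 36
6^4 = (6^2)^2 = 36^2 = 1296
6^8 = (6^4)^2 = 1296^2 = 1679616
6^16 = (6^8)^2 = 1679616^2 = 2821109907456

Result: 2821109907456
Multiplications needed: 4 (4 lines after 6^1)

6^16 = 2821109907456. Using exponentiation by squaring, this requires 4 multiplications. The key idea: if the exponent is even, square the half-power; if odd, multiply by the base once.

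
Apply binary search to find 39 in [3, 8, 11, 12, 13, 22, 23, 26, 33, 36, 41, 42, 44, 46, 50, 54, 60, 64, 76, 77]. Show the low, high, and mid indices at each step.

Binary search for 39 in [3, 8, 11, 12, 13, 22, 23, 26, 33, 36, 41, 42, 44, 46, 50, 54, 60, 64, 76, 77]:

lo=0, hi=19, mid=9, arr[mid]=36 -> 36 < 39, search right half
lo=10, hi=19, mid=14, arr[mid]=50 -> 50 > 39, search left half
lo=10, hi=13, mid=11, arr[mid]=42 -> 42 > 39, search left half
lo=10, hi=10, mid=10, arr[mid]=41 -> 41 > 39, search left half
lo=10 > hi=9, target 39 not found

Binary search determines that 39 is not in the array after 4 comparisons. The search space was exhausted without finding the target.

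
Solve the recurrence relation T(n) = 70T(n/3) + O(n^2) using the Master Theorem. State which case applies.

Master Theorem for T(n) = 70T(n/3) + O(n^2):

a = 70, b = 3, c = 2
log_b(a) = log_3(70) = 3.8671

Case 1: c = 2 < log_3(70) = 3.8671
T(n) = O(n^(log_3 70))

For T(n) = 70T(n/3) + O(n^2): log_3(70) = 3.8671. This is Case 1 of the Master Theorem (c < log_b(a), work dominated by leaves), giving O(n^(log_3 70)).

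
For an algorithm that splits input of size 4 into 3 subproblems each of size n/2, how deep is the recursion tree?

For divide and conquer with division factor 2:

Problem sizes at each level:
Level 0: 4
Level 1: 2
Level 2: 1

The root is level 0 and the size-1 base case is level 2 (the tree spans levels 0 through 2, i.e. 3 levels counting the root), so the depth is the number of divisions: log_2(4) = 2

The recursion tree depth is log_2(4) = 2. At each level, the problem size is divided by 2, so it takes 2 divisions to reduce to a base case of size 1. The algorithm makes 3 recursive calls at each level.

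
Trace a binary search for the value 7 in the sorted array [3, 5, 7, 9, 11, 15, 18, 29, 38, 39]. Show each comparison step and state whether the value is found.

Binary search for 7 in [3, 5, 7, 9, 11, 15, 18, 29, 38, 39]:

lo=0, hi=9, mid=4, arr[mid]=11 -> 11 > 7, search left half
lo=0, hi=3, mid=1, arr[mid]=5 -> 5 < 7, search right half
lo=2, hi=3, mid=2, arr[mid]=7 -> Found target at index 2!

Binary search finds 7 at index 2 after 3 comparisons. The search repeatedly halves the search space by comparing with the middle element.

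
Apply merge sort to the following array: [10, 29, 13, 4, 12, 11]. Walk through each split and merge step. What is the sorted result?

Merge sort trace:

Split: [10, 29, 13, 4, 12, 11] -> [10, 29, 13] and [4, 12, 11]
  Split: [10, 29, 13] -> [10] and [29, 13]
    Split: [29, 13] -> [29] and [13]
    Merge: [29] + [13] -> [13, 29]
  Merge: [10] + [13, 29] -> [10, 13, 29]
  Split: [4, 12, 11] -> [4] and [12, 11]
    Split: [12, 11] -> [12] and [11]
    Merge: [12] + [11] -> [11, 12]
  Merge: [4] + [11, 12] -> [4, 11, 12]
Merge: [10, 13, 29] + [4, 11, 12] -> [4, 10, 11, 12, 13, 29]

Final sorted array: [4, 10, 11, 12, 13, 29]

The merge sort proceeds by recursively splitting the array and merging sorted halves.
After all merges, the sorted array is [4, 10, 11, 12, 13, 29].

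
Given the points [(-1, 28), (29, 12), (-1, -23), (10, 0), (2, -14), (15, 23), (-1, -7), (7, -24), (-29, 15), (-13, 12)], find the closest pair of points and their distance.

Computing all pairwise distances among 10 points:

d((-1, 28), (29, 12)) = 34.0
d((-1, 28), (-1, -23)) = 51.0
d((-1, 28), (10, 0)) = 30.0832
d((-1, 28), (2, -14)) = 42.107
d((-1, 28), (15, 23)) = 16.7631
d((-1, 28), (-1, -7)) = 35.0
d((-1, 28), (7, -24)) = 52.6118
d((-1, 28), (-29, 15)) = 30.8707
d((-1, 28), (-13, 12)) = 20.0
d((29, 12), (-1, -23)) = 46.0977
d((29, 12), (10, 0)) = 22.4722
d((29, 12), (2, -14)) = 37.4833
d((29, 12), (15, 23)) = 17.8045
d((29, 12), (-1, -7)) = 35.5106
d((29, 12), (7, -24)) = 42.19
d((29, 12), (-29, 15)) = 58.0775
d((29, 12), (-13, 12)) = 42.0
d((-1, -23), (10, 0)) = 25.4951
d((-1, -23), (2, -14)) = 9.4868
d((-1, -23), (15, 23)) = 48.7032
d((-1, -23), (-1, -7)) = 16.0
d((-1, -23), (7, -24)) = 8.0623
d((-1, -23), (-29, 15)) = 47.2017
d((-1, -23), (-13, 12)) = 37.0
d((10, 0), (2, -14)) = 16.1245
d((10, 0), (15, 23)) = 23.5372
d((10, 0), (-1, -7)) = 13.0384
d((10, 0), (7, -24)) = 24.1868
d((10, 0), (-29, 15)) = 41.7852
d((10, 0), (-13, 12)) = 25.9422
d((2, -14), (15, 23)) = 39.2173
d((2, -14), (-1, -7)) = 7.6158 <-- minimum
d((2, -14), (7, -24)) = 11.1803
d((2, -14), (-29, 15)) = 42.45
d((2, -14), (-13, 12)) = 30.0167
d((15, 23), (-1, -7)) = 34.0
d((15, 23), (7, -24)) = 47.676
d((15, 23), (-29, 15)) = 44.7214
d((15, 23), (-13, 12)) = 30.0832
d((-1, -7), (7, -24)) = 18.7883
d((-1, -7), (-29, 15)) = 35.609
d((-1, -7), (-13, 12)) = 22.4722
d((7, -24), (-29, 15)) = 53.0754
d((7, -24), (-13, 12)) = 41.1825
d((-29, 15), (-13, 12)) = 16.2788

Closest pair: (2, -14) and (-1, -7) with distance 7.6158

The closest pair is (2, -14) and (-1, -7) with Euclidean distance 7.6158. For 10 points, brute-force pairwise comparison is shown above. For large n, the divide-and-conquer algorithm (sort by x, recurse on halves, check the dividing strip) achieves O(n log n).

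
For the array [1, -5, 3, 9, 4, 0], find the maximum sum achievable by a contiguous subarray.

Using Kadane's algorithm on [1, -5, 3, 9, 4, 0]:

Scanning through the array:
Position 1 (value -5): max_ending_here = -4, max_so_far = 1
Position 2 (value 3): max_ending_here = 3, max_so_far = 3
Position 3 (value 9): max_ending_here = 12, max_so_far = 12
Position 4 (value 4): max_ending_here = 16, max_so_far = 16
Position 5 (value 0): max_ending_here = 16, max_so_far = 16

Maximum subarray: [3, 9, 4]
Maximum sum: 16

The maximum subarray is [3, 9, 4] with sum 16. This subarray runs from index 2 to index 4.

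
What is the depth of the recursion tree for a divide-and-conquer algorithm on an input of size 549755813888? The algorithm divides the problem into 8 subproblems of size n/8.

For divide and conquer with division factor 8:

Problem sizes at each level:
Level 0: 549755813888
Level 1: 68719476736
Level 2: 8589934592
Level 3: 1073741824
Level 4: 134217728
Level 5: 16777216
Level 6: 2097152
Level 7: 262144
Level 8: 32768
Level 9: 4096
Level 10: 512
Level 11: 64
Level 12: 8
Level 13: 1

The root is level 0 and the size-1 base case is level 13 (the tree spans levels 0 through 13, i.e. 14 levels counting the root), so the depth is the number of divisions: log_8(549755813888) = 13

The recursion tree depth is log_8(549755813888) = 13. At each level, the problem size is divided by 8, so it takes 13 divisions to reduce to a base case of size 1. The algorithm makes 8 recursive calls at each level.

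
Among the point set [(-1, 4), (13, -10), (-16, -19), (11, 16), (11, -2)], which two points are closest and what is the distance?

Computing all pairwise distances among 5 points:

d((-1, 4), (13, -10)) = 19.799
d((-1, 4), (-16, -19)) = 27.4591
d((-1, 4), (11, 16)) = 16.9706
d((-1, 4), (11, -2)) = 13.4164
d((13, -10), (-16, -19)) = 30.3645
d((13, -10), (11, 16)) = 26.0768
d((13, -10), (11, -2)) = 8.2462 <-- minimum
d((-16, -19), (11, 16)) = 44.2041
d((-16, -19), (11, -2)) = 31.9061
d((11, 16), (11, -2)) = 18.0

Closest pair: (13, -10) and (11, -2) with distance 8.2462

The closest pair is (13, -10) and (11, -2) with Euclidean distance 8.2462. For 5 points, brute-force pairwise comparison is shown above. For large n, the divide-and-conquer algorithm (sort by x, recurse on halves, check the dividing strip) achieves O(n log n).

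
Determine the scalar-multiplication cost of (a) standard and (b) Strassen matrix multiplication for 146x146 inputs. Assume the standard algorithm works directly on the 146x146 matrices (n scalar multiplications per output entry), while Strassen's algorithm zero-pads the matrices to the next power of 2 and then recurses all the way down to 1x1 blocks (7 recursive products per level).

Matrix multiplication for 146x146 matrices:

Strassen's algorithm requires power-of-2 dimensions. Pad 146x146 to 256x256 (next power of 2).

Standard algorithm: 146^3 = 3112136 multiplications
Strassen's algorithm: 7^(log2(256)) = 7^8 = 5764801 multiplications
Difference: 3112136 - 5764801 = -2652665 (Strassen uses MORE here due to padding overhead — for small or just-over-power-of-2 n, padding can outweigh the per-level savings)

Standard: 3112136 multiplications (146^3). Strassen: 5764801 multiplications (7^8, after padding to 256x256). Strassen reduces 8 recursive multiplications to 7 at each level.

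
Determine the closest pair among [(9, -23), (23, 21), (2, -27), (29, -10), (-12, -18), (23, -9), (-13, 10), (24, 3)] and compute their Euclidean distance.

Computing all pairwise distances among 8 points:

d((9, -23), (23, 21)) = 46.1736
d((9, -23), (2, -27)) = 8.0623
d((9, -23), (29, -10)) = 23.8537
d((9, -23), (-12, -18)) = 21.587
d((9, -23), (23, -9)) = 19.799
d((9, -23), (-13, 10)) = 39.6611
d((9, -23), (24, 3)) = 30.0167
d((23, 21), (2, -27)) = 52.3927
d((23, 21), (29, -10)) = 31.5753
d((23, 21), (-12, -18)) = 52.4023
d((23, 21), (23, -9)) = 30.0
d((23, 21), (-13, 10)) = 37.6431
d((23, 21), (24, 3)) = 18.0278
d((2, -27), (29, -10)) = 31.9061
d((2, -27), (-12, -18)) = 16.6433
d((2, -27), (23, -9)) = 27.6586
d((2, -27), (-13, 10)) = 39.9249
d((2, -27), (24, 3)) = 37.2022
d((29, -10), (-12, -18)) = 41.7732
d((29, -10), (23, -9)) = 6.0828 <-- minimum
d((29, -10), (-13, 10)) = 46.5188
d((29, -10), (24, 3)) = 13.9284
d((-12, -18), (23, -9)) = 36.1386
d((-12, -18), (-13, 10)) = 28.0179
d((-12, -18), (24, 3)) = 41.6773
d((23, -9), (-13, 10)) = 40.7063
d((23, -9), (24, 3)) = 12.0416
d((-13, 10), (24, 3)) = 37.6563

Closest pair: (29, -10) and (23, -9) with distance 6.0828

The closest pair is (29, -10) and (23, -9) with Euclidean distance 6.0828. For 8 points, brute-force pairwise comparison is shown above. For large n, the divide-and-conquer algorithm (sort by x, recurse on halves, check the dividing strip) achieves O(n log n).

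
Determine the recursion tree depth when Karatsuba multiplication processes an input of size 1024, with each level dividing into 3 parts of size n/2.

For divide and conquer with division factor 2:

Problem sizes at each level:
Level 0: 1024
Level 1: 512
Level 2: 256
Level 3: 128
Level 4: 64
Level 5: 32
Level 6: 16
Level 7: 8
Level 8: 4
Level 9: 2
Level 10: 1

The root is level 0 and the size-1 base case is level 10 (the tree spans levels 0 through 10, i.e. 11 levels counting the root), so the depth is the number of divisions: log_2(1024) = 10

The recursion tree depth is log_2(1024) = 10. At each level, the problem size is divided by 2, so it takes 10 divisions to reduce to a base case of size 1. The algorithm makes 3 recursive calls at each level.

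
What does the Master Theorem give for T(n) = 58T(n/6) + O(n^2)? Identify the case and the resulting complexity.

Master Theorem for T(n) = 58T(n/6) + O(n^2):

a = 58, b = 6, c = 2
log_b(a) = log_6(58) = 2.2662

Case 1: c = 2 < log_6(58) = 2.2662
T(n) = O(n^(log_6 58))

For T(n) = 58T(n/6) + O(n^2): log_6(58) = 2.2662. This is Case 1 of the Master Theorem (c < log_b(a), work dominated by leaves), giving O(n^(log_6 58)).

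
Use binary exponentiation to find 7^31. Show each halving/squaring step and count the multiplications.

Computing 7^31 by squaring (build up from 7^1; each line after the first costs one multiplication):

7^1 = 7
7^2 = (7^1)^2 = 7^2 = 49
7^3 = 7 * 7^2 = 7 * 49 = 343
7^6 = (7^3)^2 = 343^2 = 117649
7^7 = 7 * 7^6 = 7 * 117649 = 823543
7^14 = (7^7)^2 = 823543^2 = 678223072849
7^15 = 7 * 7^14 = 7 * 678223072849 = 4747561509943
7^30 = (7^15)^2 = 4747561509943^2 = 22539340290692258087863249
7^31 = 7 * 7^30 = 7 * 22539340290692258087863249 = 157775382034845806615042743

Result: 157775382034845806615042743
Multiplications needed: 8 (8 lines after 7^1)

7^31 = 157775382034845806615042743. Using exponentiation by squaring, this requires 8 multiplications. The key idea: if the exponent is even, square the half-power; if odd, multiply by the base once.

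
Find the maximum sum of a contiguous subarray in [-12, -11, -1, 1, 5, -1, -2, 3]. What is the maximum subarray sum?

Using Kadane's algorithm on [-12, -11, -1, 1, 5, -1, -2, 3]:

Scanning through the array:
Position 1 (value -11): max_ending_here = -11, max_so_far = -11
Position 2 (value -1): max_ending_here = -1, max_so_far = -1
Position 3 (value 1): max_ending_here = 1, max_so_far = 1
Position 4 (value 5): max_ending_here = 6, max_so_far = 6
Position 5 (value -1): max_ending_here = 5, max_so_far = 6
Position 6 (value -2): max_ending_here = 3, max_so_far = 6
Position 7 (value 3): max_ending_here = 6, max_so_far = 6

Maximum subarray: [1, 5]
Maximum sum: 6

The maximum subarray is [1, 5] with sum 6. This subarray runs from index 3 to index 4.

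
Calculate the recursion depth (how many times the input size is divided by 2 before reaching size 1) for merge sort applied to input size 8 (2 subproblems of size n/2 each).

For divide and conquer with division factor 2:

Problem sizes at each level:
Level 0: 8
Level 1: 4
Level 2: 2
Level 3: 1

The root is level 0 and the size-1 base case is level 3 (the tree spans levels 0 through 3, i.e. 4 levels counting the root), so the depth is the number of divisions: log_2(8) = 3

The recursion tree depth is log_2(8) = 3. At each level, the problem size is divided by 2, so it takes 3 divisions to reduce to a base case of size 1. The algorithm makes 2 recursive calls at each level.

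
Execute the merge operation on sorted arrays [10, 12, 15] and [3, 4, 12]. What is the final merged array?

Merging process:

Compare 10 vs 3: take 3 from right. Merged: [3]
Compare 10 vs 4: take 4 from right. Merged: [3, 4]
Compare 10 vs 12: take 10 from left. Merged: [3, 4, 10]
Compare 12 vs 12: take 12 from left. Merged: [3, 4, 10, 12]
Compare 15 vs 12: take 12 from right. Merged: [3, 4, 10, 12, 12]
Append remaining from left: [15]. Merged: [3, 4, 10, 12, 12, 15]

Final merged array: [3, 4, 10, 12, 12, 15]
Total comparisons: 5

The merged array is [3, 4, 10, 12, 12, 15], requiring 5 comparisons. The merge step runs in O(n) time where n is the total number of elements.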